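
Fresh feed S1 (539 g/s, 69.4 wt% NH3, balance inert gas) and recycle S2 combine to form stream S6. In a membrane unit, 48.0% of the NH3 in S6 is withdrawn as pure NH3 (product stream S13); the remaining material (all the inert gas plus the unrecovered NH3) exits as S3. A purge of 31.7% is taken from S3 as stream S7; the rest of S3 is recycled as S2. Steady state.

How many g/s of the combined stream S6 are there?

inert gas enters only via S1 and leaves only via the purge: 539×0.306 = 0.317×(inert gas in S3), and the membrane unit passes all inert gas, so inert gas in S6 = inert gas in S3 = 520.3 g/s.
NH3 in S6: m_A = 539×0.694 + (1−0.317)·(1−0.480)·m_A, so m_A = 374.07/0.6448 = 580.09 g/s.
S6 = 580.09 + 520.3 = 1100.4 g/s.

1100 g/s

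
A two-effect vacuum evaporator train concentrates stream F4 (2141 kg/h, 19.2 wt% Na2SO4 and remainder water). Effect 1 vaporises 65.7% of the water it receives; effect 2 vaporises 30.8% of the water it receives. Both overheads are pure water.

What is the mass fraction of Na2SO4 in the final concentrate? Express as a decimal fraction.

0.500

water in feed = 2141×0.808 = 1729.9 kg/h.
After stage 1: water left = (1−0.657)×1729.9 = 593.37; stream total = 1004.4 kg/h.
After stage 2: water left = (1−0.308)×593.37 = 410.61; final concentrate = 821.68 kg/h.
Na2SO4 fraction = 411.07/821.68 = 0.500.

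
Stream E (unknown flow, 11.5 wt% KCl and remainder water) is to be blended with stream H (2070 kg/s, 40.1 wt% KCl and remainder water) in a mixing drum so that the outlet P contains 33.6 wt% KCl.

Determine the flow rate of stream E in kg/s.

Let E be the unknown flow. Total out = 2070 + E.
KCl balance: 830.07 + 0.115·E = 0.336·(2070 + E)
(0.115 − 0.336)·E = 0.336×2070 − 830.07 = -134.55
E = -134.55 / -0.221 = 608.82 kg/s

608.8 kg/s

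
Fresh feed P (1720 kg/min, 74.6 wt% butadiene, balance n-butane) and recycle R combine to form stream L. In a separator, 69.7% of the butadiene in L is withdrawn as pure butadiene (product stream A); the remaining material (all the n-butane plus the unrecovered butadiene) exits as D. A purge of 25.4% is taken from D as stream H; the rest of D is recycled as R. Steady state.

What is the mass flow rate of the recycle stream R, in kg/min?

n-butane enters only via P and leaves only via the purge: 1720×0.254 = 0.254×(n-butane in D), and the separator passes all n-butane, so n-butane in L = n-butane in D = 1720 kg/min.
butadiene in L: m_A = 1720×0.746 + (1−0.254)·(1−0.697)·m_A, so m_A = 1283.1/0.7740 = 1657.9 kg/min.
D = (1−0.697)×1657.9 + 1720 = 2222.3 kg/min.
Recycle R = (1−0.254)×2222.3 = 1657.9 kg/min.

1658 kg/min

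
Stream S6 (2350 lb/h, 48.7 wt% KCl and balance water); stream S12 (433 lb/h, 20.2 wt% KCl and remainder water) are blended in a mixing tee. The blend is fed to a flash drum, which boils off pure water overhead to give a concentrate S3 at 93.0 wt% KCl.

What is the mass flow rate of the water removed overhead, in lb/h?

1458 lb/h

KCl entering = 2350×0.487 + 433×0.202 = 1231.9 lb/h.
All KCl reports to S3, so S3 = 1231.9/0.930 = 1324.6 lb/h.
Total feed = 2783 lb/h; overhead = 2783 − 1324.6 = 1458.4 lb/h.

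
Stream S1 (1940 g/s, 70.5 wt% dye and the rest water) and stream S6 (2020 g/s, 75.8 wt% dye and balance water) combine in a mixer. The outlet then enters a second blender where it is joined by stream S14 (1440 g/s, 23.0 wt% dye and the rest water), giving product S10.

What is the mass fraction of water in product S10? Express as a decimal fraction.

0.4018

Overall, product flow = 5400 g/s.
water in = 1940×0.295 + 2020×0.242 + 1440×0.770 = 2169.9 g/s.
water fraction in S10 = 0.4018.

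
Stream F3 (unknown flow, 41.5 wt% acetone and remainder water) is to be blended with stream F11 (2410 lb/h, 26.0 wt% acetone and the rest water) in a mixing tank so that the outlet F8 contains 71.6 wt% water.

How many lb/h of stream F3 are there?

Let F3 be the unknown flow. Total out = 2410 + F3.
water balance: 1783.4 + 0.585·F3 = 0.716·(2410 + F3)
(0.585 − 0.716)·F3 = 0.716×2410 − 1783.4 = -57.84
F3 = -57.84 / -0.131 = 441.53 lb/h

441.5 lb/h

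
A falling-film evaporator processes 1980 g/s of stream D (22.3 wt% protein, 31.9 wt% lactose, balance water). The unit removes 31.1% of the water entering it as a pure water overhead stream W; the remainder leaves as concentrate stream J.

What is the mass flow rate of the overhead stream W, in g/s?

282 g/s

water entering = 1980×0.458 = 906.84 g/s; overhead removed = 0.311×906.84 = 282.03 g/s.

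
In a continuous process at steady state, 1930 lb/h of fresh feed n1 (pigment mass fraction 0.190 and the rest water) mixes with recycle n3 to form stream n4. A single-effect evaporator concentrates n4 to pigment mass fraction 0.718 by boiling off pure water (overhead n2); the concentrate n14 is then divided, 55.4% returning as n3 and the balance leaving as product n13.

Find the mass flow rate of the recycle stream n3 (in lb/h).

634.4 lb/h

Overall pigment balance (none leaves overhead): pigment in fresh feed = pigment in product, i.e. 1930×0.190 = (1−0.554)·n14·0.718.
n14 = 366.7/(0.718×0.446) = 1145.1 lb/h.
Recycle n3 = 0.554×1145.1 = 634.4 lb/h.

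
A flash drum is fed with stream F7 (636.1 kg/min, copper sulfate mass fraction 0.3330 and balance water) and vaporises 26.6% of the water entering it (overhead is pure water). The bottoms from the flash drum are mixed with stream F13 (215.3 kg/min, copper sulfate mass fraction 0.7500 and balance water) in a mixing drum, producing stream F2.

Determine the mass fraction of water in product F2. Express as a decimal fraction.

Vapour removed = 0.266×0.667×636.1 = 112.86 kg/min; concentrate = 523.24 kg/min.
water reaching the mixer = 311.42 (from concentrate) + 215.3×0.250 = 365.25 kg/min.
Product flow = 523.24 + 215.3 = 738.54 kg/min; water fraction = 0.4945.

0.4945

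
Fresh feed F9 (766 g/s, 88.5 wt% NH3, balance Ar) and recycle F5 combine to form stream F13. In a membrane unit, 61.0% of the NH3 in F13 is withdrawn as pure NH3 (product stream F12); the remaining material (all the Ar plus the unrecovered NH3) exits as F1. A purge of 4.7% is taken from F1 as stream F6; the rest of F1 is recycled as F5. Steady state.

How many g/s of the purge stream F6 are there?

107.9 g/s

Ar enters only via F9 and leaves only via the purge: 766×0.115 = 0.047×(Ar in F1), and the membrane unit passes all Ar, so Ar in F13 = Ar in F1 = 1874.3 g/s.
NH3 in F13: m_A = 766×0.885 + (1−0.047)·(1−0.610)·m_A, so m_A = 677.91/0.6283 = 1078.9 g/s.
F1 = (1−0.610)×1078.9 + 1874.3 = 2295 g/s.
Purge F6 = 0.047×2295 = 107.87 g/s.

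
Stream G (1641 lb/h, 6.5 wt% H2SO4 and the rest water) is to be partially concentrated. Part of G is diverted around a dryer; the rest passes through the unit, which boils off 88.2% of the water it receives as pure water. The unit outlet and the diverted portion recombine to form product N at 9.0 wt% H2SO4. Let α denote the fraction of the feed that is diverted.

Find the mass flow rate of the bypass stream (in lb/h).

All 1641×0.065 = 106.67 lb/h of H2SO4 reaches N, so N = 106.67/0.090 = 1185.2 lb/h and vapour = 455.83 lb/h.
The evaporator receives (1−α)·1641 of feed at 0.935 water and removes 0.882 of that water:
0.882×0.935×(1−α)×1641 = 455.83
(1−α) = 455.83/1353.3 = 0.3368;  α = 0.6632.
Bypass flow = 0.6632×1641 = 1088.3 lb/h.

1088 lb/h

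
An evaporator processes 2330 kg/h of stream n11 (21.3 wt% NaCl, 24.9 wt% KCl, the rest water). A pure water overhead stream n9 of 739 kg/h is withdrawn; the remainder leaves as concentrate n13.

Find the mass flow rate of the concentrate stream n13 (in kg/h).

1591 kg/h

Concentrate = 2330 − 739 = 1591 kg/h.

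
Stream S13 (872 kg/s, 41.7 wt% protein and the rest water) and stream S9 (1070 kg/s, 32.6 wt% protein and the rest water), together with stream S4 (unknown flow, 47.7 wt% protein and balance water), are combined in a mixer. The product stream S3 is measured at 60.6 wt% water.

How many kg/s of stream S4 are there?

Let S4 be the unknown flow. Total out = 1942 + S4.
water balance: 1229.6 + 0.523·S4 = 0.606·(1942 + S4)
(0.523 − 0.606)·S4 = 0.606×1942 − 1229.6 = -52.704
S4 = -52.704 / -0.083 = 634.99 kg/s

635 kg/s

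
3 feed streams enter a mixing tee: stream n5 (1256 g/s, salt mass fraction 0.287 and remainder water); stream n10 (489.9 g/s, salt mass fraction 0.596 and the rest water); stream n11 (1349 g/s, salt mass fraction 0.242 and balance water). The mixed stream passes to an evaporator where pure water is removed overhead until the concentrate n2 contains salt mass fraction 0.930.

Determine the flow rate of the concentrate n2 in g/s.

1053 g/s

salt entering = 1256×0.287 + 489.9×0.596 + 1349×0.242 = 978.91 g/s.
All salt reports to n2, so n2 = 978.91/0.930 = 1052.6 g/s.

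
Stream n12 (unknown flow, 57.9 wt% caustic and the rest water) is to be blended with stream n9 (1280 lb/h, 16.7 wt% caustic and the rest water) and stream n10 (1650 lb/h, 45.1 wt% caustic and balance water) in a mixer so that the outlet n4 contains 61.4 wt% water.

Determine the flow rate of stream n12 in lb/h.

Let n12 be the unknown flow. Total out = 2930 + n12.
water balance: 1972.1 + 0.421·n12 = 0.614·(2930 + n12)
(0.421 − 0.614)·n12 = 0.614×2930 − 1972.1 = -173.07
n12 = -173.07 / -0.193 = 896.74 lb/h

896.7 lb/h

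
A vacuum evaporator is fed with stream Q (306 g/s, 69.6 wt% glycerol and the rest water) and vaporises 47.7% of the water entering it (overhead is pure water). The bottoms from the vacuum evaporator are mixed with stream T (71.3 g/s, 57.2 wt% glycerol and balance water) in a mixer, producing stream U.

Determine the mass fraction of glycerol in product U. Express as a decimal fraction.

Vapour removed = 0.477×0.304×306 = 44.372 g/s; concentrate = 261.63 g/s.
glycerol reaching the mixer = 212.98 (from concentrate) + 71.3×0.572 = 253.76 g/s.
Product flow = 261.63 + 71.3 = 332.93 g/s; glycerol fraction = 0.7622.

0.7622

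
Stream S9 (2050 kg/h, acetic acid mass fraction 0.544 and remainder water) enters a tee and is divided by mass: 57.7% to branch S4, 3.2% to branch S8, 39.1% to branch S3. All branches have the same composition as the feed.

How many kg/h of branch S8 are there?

65.6 kg/h

Branch S8 flow = 0.032×2050 = 65.6 kg/h.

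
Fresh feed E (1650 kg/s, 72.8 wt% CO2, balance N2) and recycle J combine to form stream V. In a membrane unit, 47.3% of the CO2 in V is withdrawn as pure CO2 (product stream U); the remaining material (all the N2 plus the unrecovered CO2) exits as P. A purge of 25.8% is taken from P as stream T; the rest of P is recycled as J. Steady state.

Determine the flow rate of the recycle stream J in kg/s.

2062 kg/s

N2 enters only via E and leaves only via the purge: 1650×0.272 = 0.258×(N2 in P), and the membrane unit passes all N2, so N2 in V = N2 in P = 1739.5 kg/s.
CO2 in V: m_A = 1650×0.728 + (1−0.258)·(1−0.473)·m_A, so m_A = 1201.2/0.6090 = 1972.5 kg/s.
P = (1−0.473)×1972.5 + 1739.5 = 2779.1 kg/s.
Recycle J = (1−0.258)×2779.1 = 2062.1 kg/s.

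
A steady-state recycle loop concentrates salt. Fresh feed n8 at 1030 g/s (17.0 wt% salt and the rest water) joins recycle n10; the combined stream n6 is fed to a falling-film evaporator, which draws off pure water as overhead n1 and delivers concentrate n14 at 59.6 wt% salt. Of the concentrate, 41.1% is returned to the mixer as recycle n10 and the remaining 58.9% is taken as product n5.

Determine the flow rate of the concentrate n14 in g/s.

Overall salt balance (none leaves overhead): salt in fresh feed = salt in product, i.e. 1030×0.170 = (1−0.411)·n14·0.596.
n14 = 175.1/(0.596×0.589) = 498.8 g/s.

498.8 g/s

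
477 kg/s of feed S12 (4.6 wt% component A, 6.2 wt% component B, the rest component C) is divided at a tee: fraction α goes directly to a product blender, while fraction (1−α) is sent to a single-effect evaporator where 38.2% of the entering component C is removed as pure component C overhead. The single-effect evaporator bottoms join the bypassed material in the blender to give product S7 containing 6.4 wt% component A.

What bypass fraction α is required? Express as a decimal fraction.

0.175

All 477×0.046 = 21.942 kg/s of component A reaches S7, so S7 = 21.942/0.064 = 342.84 kg/s and vapour = 134.16 kg/s.
The evaporator receives (1−α)·477 of feed at 0.892 component C and removes 0.382 of that component C:
0.382×0.892×(1−α)×477 = 134.16
(1−α) = 134.16/162.53 = 0.8254;  α = 0.1746.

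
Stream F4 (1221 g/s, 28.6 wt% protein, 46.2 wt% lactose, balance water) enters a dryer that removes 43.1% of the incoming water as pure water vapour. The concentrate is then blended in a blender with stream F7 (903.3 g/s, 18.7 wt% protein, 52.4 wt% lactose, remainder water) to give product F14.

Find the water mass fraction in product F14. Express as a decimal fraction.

Vapour removed = 0.431×0.252×1221 = 132.62 g/s; concentrate = 1088.4 g/s.
water reaching the mixer = 175.08 (from concentrate) + 903.3×0.289 = 436.13 g/s.
Product flow = 1088.4 + 903.3 = 1991.7 g/s; water fraction = 0.2190.

0.2190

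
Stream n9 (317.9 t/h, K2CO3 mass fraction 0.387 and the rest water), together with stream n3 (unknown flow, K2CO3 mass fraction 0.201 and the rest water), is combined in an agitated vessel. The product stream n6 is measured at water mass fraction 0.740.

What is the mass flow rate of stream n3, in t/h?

Let n3 be the unknown flow. Total out = 317.9 + n3.
water balance: 194.87 + 0.799·n3 = 0.740·(317.9 + n3)
(0.799 − 0.740)·n3 = 0.740×317.9 − 194.87 = 40.373
n3 = 40.373 / 0.059 = 684.29 t/h

684.3 t/h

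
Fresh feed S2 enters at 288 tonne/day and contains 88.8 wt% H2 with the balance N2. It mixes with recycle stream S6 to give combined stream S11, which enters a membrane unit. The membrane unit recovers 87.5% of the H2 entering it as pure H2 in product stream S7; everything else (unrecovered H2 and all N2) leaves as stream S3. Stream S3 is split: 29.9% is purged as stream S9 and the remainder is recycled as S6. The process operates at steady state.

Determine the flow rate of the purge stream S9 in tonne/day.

42.73 tonne/day

N2 enters only via S2 and leaves only via the purge: 288×0.112 = 0.299×(N2 in S3), and the membrane unit passes all N2, so N2 in S11 = N2 in S3 = 107.88 tonne/day.
H2 in S11: m_A = 288×0.888 + (1−0.299)·(1−0.875)·m_A, so m_A = 255.74/0.9124 = 280.31 tonne/day.
S3 = (1−0.875)×280.31 + 107.88 = 142.92 tonne/day.
Purge S9 = 0.299×142.92 = 42.732 tonne/day.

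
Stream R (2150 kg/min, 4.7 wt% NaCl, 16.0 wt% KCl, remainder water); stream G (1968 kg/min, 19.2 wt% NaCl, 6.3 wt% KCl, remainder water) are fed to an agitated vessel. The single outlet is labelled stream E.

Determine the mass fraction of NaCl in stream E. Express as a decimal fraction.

Total flow out = 2150 + 1968 = 4118 kg/min.
NaCl in = 2150×0.047 + 1968×0.192 = 478.91 kg/min.
NaCl mass fraction in E = 478.91/4118 = 0.116.

0.116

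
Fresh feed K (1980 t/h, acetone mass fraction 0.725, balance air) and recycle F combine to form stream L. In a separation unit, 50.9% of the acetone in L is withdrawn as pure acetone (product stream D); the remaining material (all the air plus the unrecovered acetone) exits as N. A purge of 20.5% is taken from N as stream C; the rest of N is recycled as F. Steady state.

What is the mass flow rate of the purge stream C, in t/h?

781.5 t/h

air enters only via K and leaves only via the purge: 1980×0.275 = 0.205×(air in N), and the separation unit passes all air, so air in L = air in N = 2656.1 t/h.
acetone in L: m_A = 1980×0.725 + (1−0.205)·(1−0.509)·m_A, so m_A = 1435.5/0.6097 = 2354.6 t/h.
N = (1−0.509)×2354.6 + 2656.1 = 3812.2 t/h.
Purge C = 0.205×3812.2 = 781.5 t/h.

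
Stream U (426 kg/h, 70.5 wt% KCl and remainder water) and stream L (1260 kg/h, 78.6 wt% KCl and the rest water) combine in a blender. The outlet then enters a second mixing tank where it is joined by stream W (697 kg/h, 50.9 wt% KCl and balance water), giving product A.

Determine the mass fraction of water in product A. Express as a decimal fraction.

0.309

Overall, product flow = 2383 kg/h.
water in = 426×0.295 + 1260×0.214 + 697×0.491 = 737.54 kg/h.
water fraction in A = 0.309.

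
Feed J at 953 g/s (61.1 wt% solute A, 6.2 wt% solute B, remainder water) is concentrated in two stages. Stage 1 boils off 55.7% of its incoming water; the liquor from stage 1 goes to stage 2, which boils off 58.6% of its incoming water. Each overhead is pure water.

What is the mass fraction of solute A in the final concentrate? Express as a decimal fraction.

water in feed = 953×0.327 = 311.63 g/s.
After stage 1: water left = (1−0.557)×311.63 = 138.05; stream total = 779.42 g/s.
After stage 2: water left = (1−0.586)×138.05 = 57.154; final concentrate = 698.52 g/s.
solute A fraction = 582.28/698.52 = 0.834.

0.834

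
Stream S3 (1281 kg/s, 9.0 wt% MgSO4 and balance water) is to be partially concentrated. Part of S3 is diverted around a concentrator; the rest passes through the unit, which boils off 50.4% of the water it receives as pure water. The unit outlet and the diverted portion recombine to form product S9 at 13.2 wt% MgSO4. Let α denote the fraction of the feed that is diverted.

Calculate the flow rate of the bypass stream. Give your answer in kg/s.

All 1281×0.090 = 115.29 kg/s of MgSO4 reaches S9, so S9 = 115.29/0.132 = 873.41 kg/s and vapour = 407.59 kg/s.
The evaporator receives (1−α)·1281 of feed at 0.910 water and removes 0.504 of that water:
0.504×0.910×(1−α)×1281 = 407.59
(1−α) = 407.59/587.52 = 0.6938;  α = 0.3062.
Bypass flow = 0.3062×1281 = 392.31 kg/s.

392.3 kg/s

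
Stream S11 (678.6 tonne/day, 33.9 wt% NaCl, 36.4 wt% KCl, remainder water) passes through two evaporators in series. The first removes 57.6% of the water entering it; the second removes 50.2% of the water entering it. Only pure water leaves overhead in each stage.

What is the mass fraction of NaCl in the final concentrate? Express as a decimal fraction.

water in feed = 678.6×0.297 = 201.54 tonne/day.
After stage 1: water left = (1−0.576)×201.54 = 85.455; stream total = 562.51 tonne/day.
After stage 2: water left = (1−0.502)×85.455 = 42.556; final concentrate = 519.61 tonne/day.
NaCl fraction = 230.05/519.61 = 0.443.

0.443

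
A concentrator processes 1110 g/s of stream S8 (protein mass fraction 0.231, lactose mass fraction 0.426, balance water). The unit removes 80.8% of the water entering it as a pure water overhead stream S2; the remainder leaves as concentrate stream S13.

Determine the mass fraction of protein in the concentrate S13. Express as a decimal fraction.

protein is not removed: 1110×0.231 = 256.41 g/s of protein enters S13.
water entering = 1110×0.343 = 380.73 g/s; overhead removed = 0.808×380.73 = 307.63 g/s.
Concentrate = 1110 − 307.63 = 802.37 g/s.
Mass fraction = 256.41/802.37 = 0.320.

0.320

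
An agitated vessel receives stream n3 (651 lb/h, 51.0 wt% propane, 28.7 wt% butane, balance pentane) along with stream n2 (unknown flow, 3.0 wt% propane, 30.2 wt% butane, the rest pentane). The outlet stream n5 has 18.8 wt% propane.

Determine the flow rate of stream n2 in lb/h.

1327 lb/h

Let n2 be the unknown flow. Total out = 651 + n2.
propane balance: 332.01 + 0.030·n2 = 0.188·(651 + n2)
(0.030 − 0.188)·n2 = 0.188×651 − 332.01 = -209.62
n2 = -209.62 / -0.158 = 1326.7 lb/h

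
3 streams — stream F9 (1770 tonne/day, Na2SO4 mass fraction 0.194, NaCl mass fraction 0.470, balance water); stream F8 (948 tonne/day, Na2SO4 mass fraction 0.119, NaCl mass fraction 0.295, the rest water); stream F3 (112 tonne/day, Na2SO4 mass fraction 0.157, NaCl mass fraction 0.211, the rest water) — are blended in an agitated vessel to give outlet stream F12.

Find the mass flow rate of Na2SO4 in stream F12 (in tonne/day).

473.8 tonne/day

Na2SO4 out = Na2SO4 in = 1770×0.194 + 948×0.119 + 112×0.157 = 473.78 tonne/day.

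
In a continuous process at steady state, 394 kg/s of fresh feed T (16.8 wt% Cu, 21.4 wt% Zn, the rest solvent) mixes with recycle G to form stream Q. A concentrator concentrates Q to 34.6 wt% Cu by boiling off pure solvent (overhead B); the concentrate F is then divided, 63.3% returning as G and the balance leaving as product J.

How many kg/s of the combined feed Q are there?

Overall Cu balance (none leaves overhead): Cu in fresh feed = Cu in product, i.e. 394×0.168 = (1−0.633)·F·0.346.
F = 66.192/(0.346×0.367) = 521.27 kg/s.
Recycle G = 0.633×521.27 = 329.96 kg/s.
Combined feed Q = 394 + 329.96 = 723.96 kg/s.

724 kg/s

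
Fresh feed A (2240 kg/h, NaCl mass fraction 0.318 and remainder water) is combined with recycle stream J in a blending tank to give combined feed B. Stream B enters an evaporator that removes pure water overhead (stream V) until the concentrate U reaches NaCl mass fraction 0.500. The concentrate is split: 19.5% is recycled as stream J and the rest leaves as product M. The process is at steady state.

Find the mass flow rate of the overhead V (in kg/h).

Overall NaCl balance (none leaves overhead): NaCl in fresh feed = NaCl in product, i.e. 2240×0.318 = (1−0.195)·U·0.500.
U = 712.32/(0.500×0.805) = 1769.7 kg/h.
Recycle J = 0.195×1769.7 = 345.1 kg/h.
Combined feed B = 2240 + 345.1 = 2585.1 kg/h.
Overhead V = B − U = 2585.1 − 1769.7 = 815.36 kg/h.

815.4 kg/h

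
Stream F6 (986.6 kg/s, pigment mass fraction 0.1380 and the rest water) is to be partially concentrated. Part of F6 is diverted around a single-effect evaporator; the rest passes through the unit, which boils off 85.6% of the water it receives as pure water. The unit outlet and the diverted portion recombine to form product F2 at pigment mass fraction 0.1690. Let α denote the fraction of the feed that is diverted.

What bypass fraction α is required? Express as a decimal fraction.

All 986.6×0.138 = 136.15 kg/s of pigment reaches F2, so F2 = 136.15/0.169 = 805.63 kg/s and vapour = 180.97 kg/s.
The evaporator receives (1−α)·986.6 of feed at 0.862 water and removes 0.856 of that water:
0.856×0.862×(1−α)×986.6 = 180.97
(1−α) = 180.97/727.98 = 0.2486;  α = 0.7514.

0.751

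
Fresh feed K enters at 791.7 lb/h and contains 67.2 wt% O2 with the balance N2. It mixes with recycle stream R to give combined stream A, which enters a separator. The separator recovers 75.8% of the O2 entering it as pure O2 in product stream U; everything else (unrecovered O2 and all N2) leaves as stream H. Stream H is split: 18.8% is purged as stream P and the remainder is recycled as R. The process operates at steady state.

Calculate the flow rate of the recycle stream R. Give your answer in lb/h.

1252 lb/h

N2 enters only via K and leaves only via the purge: 791.7×0.328 = 0.188×(N2 in H), and the separator passes all N2, so N2 in A = N2 in H = 1381.3 lb/h.
O2 in A: m_A = 791.7×0.672 + (1−0.188)·(1−0.758)·m_A, so m_A = 532.02/0.8035 = 662.13 lb/h.
H = (1−0.758)×662.13 + 1381.3 = 1541.5 lb/h.
Recycle R = (1−0.188)×1541.5 = 1251.7 lb/h.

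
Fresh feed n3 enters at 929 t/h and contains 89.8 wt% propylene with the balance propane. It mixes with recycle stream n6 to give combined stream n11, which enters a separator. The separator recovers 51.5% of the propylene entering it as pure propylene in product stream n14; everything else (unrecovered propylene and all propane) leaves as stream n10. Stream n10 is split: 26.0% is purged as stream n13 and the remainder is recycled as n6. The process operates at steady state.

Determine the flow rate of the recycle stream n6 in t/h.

736.7 t/h

propane enters only via n3 and leaves only via the purge: 929×0.102 = 0.260×(propane in n10), and the separator passes all propane, so propane in n11 = propane in n10 = 364.45 t/h.
propylene in n11: m_A = 929×0.898 + (1−0.260)·(1−0.515)·m_A, so m_A = 834.24/0.6411 = 1301.3 t/h.
n10 = (1−0.515)×1301.3 + 364.45 = 995.57 t/h.
Recycle n6 = (1−0.260)×995.57 = 736.72 t/h.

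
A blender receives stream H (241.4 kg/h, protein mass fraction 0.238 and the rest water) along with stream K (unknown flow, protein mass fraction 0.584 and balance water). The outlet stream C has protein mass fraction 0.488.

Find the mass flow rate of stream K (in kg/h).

628.6 kg/h

Let K be the unknown flow. Total out = 241.4 + K.
protein balance: 57.453 + 0.584·K = 0.488·(241.4 + K)
(0.584 − 0.488)·K = 0.488×241.4 − 57.453 = 60.35
K = 60.35 / 0.096 = 628.65 kg/h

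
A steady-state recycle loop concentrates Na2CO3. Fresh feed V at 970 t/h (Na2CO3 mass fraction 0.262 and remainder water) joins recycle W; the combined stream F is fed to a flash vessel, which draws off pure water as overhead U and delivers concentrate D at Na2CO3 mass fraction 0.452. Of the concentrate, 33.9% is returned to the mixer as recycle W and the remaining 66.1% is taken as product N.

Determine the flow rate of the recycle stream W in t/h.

Overall Na2CO3 balance (none leaves overhead): Na2CO3 in fresh feed = Na2CO3 in product, i.e. 970×0.262 = (1−0.339)·D·0.452.
D = 254.14/(0.452×0.661) = 850.62 t/h.
Recycle W = 0.339×850.62 = 288.36 t/h.

288.4 t/h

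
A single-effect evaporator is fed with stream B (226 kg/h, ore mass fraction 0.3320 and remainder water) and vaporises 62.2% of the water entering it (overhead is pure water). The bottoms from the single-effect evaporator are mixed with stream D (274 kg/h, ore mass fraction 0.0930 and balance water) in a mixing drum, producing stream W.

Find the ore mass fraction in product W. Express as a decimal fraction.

Vapour removed = 0.622×0.668×226 = 93.902 kg/h; concentrate = 132.1 kg/h.
ore reaching the mixer = 75.032 (from concentrate) + 274×0.093 = 100.51 kg/h.
Product flow = 132.1 + 274 = 406.1 kg/h; ore fraction = 0.2475.

0.2475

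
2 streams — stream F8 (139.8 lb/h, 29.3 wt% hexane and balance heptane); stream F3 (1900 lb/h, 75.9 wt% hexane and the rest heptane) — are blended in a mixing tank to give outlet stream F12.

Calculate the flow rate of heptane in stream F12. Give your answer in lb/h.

heptane out = heptane in = 139.8×0.707 + 1900×0.241 = 556.74 lb/h.

556.7 lb/h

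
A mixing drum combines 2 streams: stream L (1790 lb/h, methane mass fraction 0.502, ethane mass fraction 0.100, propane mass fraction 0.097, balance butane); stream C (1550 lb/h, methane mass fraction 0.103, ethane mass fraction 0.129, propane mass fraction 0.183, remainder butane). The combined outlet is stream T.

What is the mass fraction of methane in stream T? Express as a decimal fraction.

Total flow out = 1790 + 1550 = 3340 lb/h.
methane in = 1790×0.502 + 1550×0.103 = 1058.2 lb/h.
methane mass fraction in T = 1058.2/3340 = 0.317.

0.317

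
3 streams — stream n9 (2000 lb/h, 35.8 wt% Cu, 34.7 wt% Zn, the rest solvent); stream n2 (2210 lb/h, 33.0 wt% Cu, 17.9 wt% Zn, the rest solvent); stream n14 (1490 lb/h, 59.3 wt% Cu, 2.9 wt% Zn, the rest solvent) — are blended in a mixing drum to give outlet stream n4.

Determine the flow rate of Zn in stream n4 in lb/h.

Zn out = Zn in = 2000×0.347 + 2210×0.179 + 1490×0.029 = 1132.8 lb/h.

1133 lb/h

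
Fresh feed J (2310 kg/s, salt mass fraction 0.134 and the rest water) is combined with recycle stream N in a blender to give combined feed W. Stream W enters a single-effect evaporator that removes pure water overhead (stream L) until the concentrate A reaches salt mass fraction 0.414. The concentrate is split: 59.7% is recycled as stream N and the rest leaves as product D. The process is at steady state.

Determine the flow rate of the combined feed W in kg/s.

Overall salt balance (none leaves overhead): salt in fresh feed = salt in product, i.e. 2310×0.134 = (1−0.597)·A·0.414.
A = 309.54/(0.414×0.403) = 1855.3 kg/s.
Recycle N = 0.597×1855.3 = 1107.6 kg/s.
Combined feed W = 2310 + 1107.6 = 3417.6 kg/s.

3418 kg/s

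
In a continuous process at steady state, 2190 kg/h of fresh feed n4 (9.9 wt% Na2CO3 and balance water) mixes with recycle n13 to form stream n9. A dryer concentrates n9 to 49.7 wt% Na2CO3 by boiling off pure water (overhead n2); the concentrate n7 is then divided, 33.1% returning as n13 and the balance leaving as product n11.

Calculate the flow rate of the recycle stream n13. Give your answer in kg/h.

Overall Na2CO3 balance (none leaves overhead): Na2CO3 in fresh feed = Na2CO3 in product, i.e. 2190×0.099 = (1−0.331)·n7·0.497.
n7 = 216.81/(0.497×0.669) = 652.07 kg/h.
Recycle n13 = 0.331×652.07 = 215.84 kg/h.

215.8 kg/h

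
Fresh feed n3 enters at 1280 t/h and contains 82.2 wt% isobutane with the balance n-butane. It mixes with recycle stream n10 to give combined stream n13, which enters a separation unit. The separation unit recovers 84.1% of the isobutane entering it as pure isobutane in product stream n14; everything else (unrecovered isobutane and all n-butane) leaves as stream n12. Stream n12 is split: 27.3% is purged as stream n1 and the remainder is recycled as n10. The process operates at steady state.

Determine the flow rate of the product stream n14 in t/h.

isobutane in n13: m_A = 1280×0.822 + (1−0.273)·(1−0.841)·m_A, so m_A = 1052.2/0.8844 = 1189.7 t/h.
Product n14 = 0.841×1189.7 = 1000.5 t/h.

1001 t/h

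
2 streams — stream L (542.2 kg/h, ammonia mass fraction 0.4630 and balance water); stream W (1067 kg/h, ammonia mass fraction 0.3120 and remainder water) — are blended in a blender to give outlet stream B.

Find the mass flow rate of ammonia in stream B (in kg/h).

583.9 kg/h

ammonia out = ammonia in = 542.2×0.463 + 1067×0.312 = 583.94 kg/h.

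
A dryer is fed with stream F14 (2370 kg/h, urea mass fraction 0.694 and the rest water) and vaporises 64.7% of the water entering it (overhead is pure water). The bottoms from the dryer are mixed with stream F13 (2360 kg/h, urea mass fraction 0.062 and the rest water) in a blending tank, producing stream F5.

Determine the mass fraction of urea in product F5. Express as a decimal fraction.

0.420

Vapour removed = 0.647×0.306×2370 = 469.22 kg/h; concentrate = 1900.8 kg/h.
urea reaching the mixer = 1644.8 (from concentrate) + 2360×0.062 = 1791.1 kg/h.
Product flow = 1900.8 + 2360 = 4260.8 kg/h; urea fraction = 0.420.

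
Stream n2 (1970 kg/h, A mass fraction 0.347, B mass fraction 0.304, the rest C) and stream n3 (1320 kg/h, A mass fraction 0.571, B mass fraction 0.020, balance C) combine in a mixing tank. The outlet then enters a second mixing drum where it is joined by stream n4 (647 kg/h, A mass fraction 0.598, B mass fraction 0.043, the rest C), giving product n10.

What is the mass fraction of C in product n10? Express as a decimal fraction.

0.371

Overall, product flow = 3937 kg/h.
C in = 1970×0.349 + 1320×0.409 + 647×0.359 = 1459.7 kg/h.
C fraction in n10 = 0.371.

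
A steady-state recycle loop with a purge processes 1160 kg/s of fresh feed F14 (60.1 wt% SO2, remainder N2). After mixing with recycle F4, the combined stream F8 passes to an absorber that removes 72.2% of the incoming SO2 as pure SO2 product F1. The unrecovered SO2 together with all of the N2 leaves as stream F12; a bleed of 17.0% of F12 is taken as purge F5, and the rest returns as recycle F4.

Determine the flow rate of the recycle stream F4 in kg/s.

2469 kg/s

N2 enters only via F14 and leaves only via the purge: 1160×0.399 = 0.170×(N2 in F12), and the absorber passes all N2, so N2 in F8 = N2 in F12 = 2722.6 kg/s.
SO2 in F8: m_A = 1160×0.601 + (1−0.170)·(1−0.722)·m_A, so m_A = 697.16/0.7693 = 906.27 kg/s.
F12 = (1−0.722)×906.27 + 2722.6 = 2974.5 kg/s.
Recycle F4 = (1−0.170)×2974.5 = 2468.9 kg/s.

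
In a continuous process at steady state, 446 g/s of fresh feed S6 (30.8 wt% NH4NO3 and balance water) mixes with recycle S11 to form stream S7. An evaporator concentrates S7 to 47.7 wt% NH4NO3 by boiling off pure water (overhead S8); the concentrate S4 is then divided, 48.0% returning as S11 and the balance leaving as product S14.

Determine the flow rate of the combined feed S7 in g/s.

711.8 g/s

Overall NH4NO3 balance (none leaves overhead): NH4NO3 in fresh feed = NH4NO3 in product, i.e. 446×0.308 = (1−0.480)·S4·0.477.
S4 = 137.37/(0.477×0.520) = 553.81 g/s.
Recycle S11 = 0.480×553.81 = 265.83 g/s.
Combined feed S7 = 446 + 265.83 = 711.83 g/s.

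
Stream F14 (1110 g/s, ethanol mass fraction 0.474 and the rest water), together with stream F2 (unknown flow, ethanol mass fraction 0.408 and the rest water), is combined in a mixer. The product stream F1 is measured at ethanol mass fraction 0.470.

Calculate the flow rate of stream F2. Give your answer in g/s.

Let F2 be the unknown flow. Total out = 1110 + F2.
ethanol balance: 526.14 + 0.408·F2 = 0.470·(1110 + F2)
(0.408 − 0.470)·F2 = 0.470×1110 − 526.14 = -4.44
F2 = -4.44 / -0.062 = 71.613 g/s

71.61 g/s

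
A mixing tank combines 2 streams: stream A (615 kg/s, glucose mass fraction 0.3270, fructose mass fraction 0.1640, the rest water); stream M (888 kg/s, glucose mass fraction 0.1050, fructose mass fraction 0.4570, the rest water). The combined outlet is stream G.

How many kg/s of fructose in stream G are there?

fructose out = fructose in = 615×0.164 + 888×0.457 = 506.68 kg/s.

506.7 kg/s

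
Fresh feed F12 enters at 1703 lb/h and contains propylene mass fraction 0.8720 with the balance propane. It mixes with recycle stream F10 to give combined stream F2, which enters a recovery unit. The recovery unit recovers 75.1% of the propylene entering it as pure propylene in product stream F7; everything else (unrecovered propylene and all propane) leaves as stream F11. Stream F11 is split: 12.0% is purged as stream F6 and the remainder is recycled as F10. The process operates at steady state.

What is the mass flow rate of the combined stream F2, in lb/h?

propane enters only via F12 and leaves only via the purge: 1703×0.128 = 0.120×(propane in F11), and the recovery unit passes all propane, so propane in F2 = propane in F11 = 1816.5 lb/h.
propylene in F2: m_A = 1703×0.872 + (1−0.120)·(1−0.751)·m_A, so m_A = 1485/0.7809 = 1901.7 lb/h.
F2 = 1901.7 + 1816.5 = 3718.3 lb/h.

3718 lb/h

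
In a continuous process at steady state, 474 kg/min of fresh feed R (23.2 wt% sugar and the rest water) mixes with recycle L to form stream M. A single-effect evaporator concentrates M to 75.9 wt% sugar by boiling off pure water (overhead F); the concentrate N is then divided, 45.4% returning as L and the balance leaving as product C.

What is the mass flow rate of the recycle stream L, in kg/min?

Overall sugar balance (none leaves overhead): sugar in fresh feed = sugar in product, i.e. 474×0.232 = (1−0.454)·N·0.759.
N = 109.97/(0.759×0.546) = 265.36 kg/min.
Recycle L = 0.454×265.36 = 120.47 kg/min.

120.5 kg/min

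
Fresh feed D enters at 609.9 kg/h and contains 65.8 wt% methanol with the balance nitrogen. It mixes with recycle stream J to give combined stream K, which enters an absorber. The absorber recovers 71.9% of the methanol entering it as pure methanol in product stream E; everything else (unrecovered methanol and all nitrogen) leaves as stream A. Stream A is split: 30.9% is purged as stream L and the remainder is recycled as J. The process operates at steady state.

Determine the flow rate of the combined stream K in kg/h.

nitrogen enters only via D and leaves only via the purge: 609.9×0.342 = 0.309×(nitrogen in A), and the absorber passes all nitrogen, so nitrogen in K = nitrogen in A = 675.03 kg/h.
methanol in K: m_A = 609.9×0.658 + (1−0.309)·(1−0.719)·m_A, so m_A = 401.31/0.8058 = 498.01 kg/h.
K = 498.01 + 675.03 = 1173 kg/h.

1173 kg/h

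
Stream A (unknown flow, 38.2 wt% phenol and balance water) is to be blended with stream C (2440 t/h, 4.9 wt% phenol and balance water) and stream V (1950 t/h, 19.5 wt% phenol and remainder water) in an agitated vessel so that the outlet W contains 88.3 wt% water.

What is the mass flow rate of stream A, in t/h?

Let A be the unknown flow. Total out = 4390 + A.
water balance: 3890.2 + 0.618·A = 0.883·(4390 + A)
(0.618 − 0.883)·A = 0.883×4390 − 3890.2 = -13.82
A = -13.82 / -0.265 = 52.151 t/h

52.15 t/h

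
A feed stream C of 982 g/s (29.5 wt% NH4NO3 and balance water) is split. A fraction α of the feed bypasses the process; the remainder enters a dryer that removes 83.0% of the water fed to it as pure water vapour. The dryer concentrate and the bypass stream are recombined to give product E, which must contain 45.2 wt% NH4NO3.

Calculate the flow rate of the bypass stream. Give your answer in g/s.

All 982×0.295 = 289.69 g/s of NH4NO3 reaches E, so E = 289.69/0.452 = 640.91 g/s and vapour = 341.09 g/s.
The evaporator receives (1−α)·982 of feed at 0.705 water and removes 0.830 of that water:
0.830×0.705×(1−α)×982 = 341.09
(1−α) = 341.09/574.62 = 0.5936;  α = 0.4064.
Bypass flow = 0.4064×982 = 399.08 g/s.

399.1 g/s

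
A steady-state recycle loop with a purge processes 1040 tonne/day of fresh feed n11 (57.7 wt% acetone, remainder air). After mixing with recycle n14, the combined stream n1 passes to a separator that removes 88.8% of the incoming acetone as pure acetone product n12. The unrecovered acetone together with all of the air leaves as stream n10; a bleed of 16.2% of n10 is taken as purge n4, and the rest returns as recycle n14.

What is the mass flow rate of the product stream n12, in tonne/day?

acetone in n1: m_A = 1040×0.577 + (1−0.162)·(1−0.888)·m_A, so m_A = 600.08/0.9061 = 662.23 tonne/day.
Product n12 = 0.888×662.23 = 588.06 tonne/day.

588.1 tonne/day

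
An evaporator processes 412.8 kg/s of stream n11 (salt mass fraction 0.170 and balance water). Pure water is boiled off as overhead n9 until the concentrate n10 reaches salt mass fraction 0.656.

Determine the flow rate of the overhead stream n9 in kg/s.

305.8 kg/s

salt is conserved: 412.8×0.170 = 70.176 kg/s all reports to the concentrate.
Concentrate = 70.176/(target fraction) = 106.98 kg/s.
Overhead = 412.8 − 106.98 = 305.82 kg/s.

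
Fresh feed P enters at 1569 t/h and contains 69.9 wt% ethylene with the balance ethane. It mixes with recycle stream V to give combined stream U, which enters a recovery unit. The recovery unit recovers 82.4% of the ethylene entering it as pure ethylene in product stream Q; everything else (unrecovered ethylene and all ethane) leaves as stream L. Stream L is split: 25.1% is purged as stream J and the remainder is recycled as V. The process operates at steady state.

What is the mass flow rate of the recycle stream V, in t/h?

ethane enters only via P and leaves only via the purge: 1569×0.301 = 0.251×(ethane in L), and the recovery unit passes all ethane, so ethane in U = ethane in L = 1881.5 t/h.
ethylene in U: m_A = 1569×0.699 + (1−0.251)·(1−0.824)·m_A, so m_A = 1096.7/0.8682 = 1263.3 t/h.
L = (1−0.824)×1263.3 + 1881.5 = 2103.9 t/h.
Recycle V = (1−0.251)×2103.9 = 1575.8 t/h.

1576 t/h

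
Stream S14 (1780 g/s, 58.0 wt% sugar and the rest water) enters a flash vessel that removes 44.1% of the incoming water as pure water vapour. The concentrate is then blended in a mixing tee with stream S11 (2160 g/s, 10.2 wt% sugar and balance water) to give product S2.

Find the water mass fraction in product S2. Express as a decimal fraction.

Vapour removed = 0.441×0.420×1780 = 329.69 g/s; concentrate = 1450.3 g/s.
water reaching the mixer = 417.91 (from concentrate) + 2160×0.898 = 2357.6 g/s.
Product flow = 1450.3 + 2160 = 3610.3 g/s; water fraction = 0.653.

0.653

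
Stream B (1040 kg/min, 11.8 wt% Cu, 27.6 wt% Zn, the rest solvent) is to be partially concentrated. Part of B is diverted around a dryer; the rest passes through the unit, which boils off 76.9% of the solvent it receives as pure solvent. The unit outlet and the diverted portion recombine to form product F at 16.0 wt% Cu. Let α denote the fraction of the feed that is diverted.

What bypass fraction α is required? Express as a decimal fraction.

All 1040×0.118 = 122.72 kg/min of Cu reaches F, so F = 122.72/0.160 = 767 kg/min and vapour = 273 kg/min.
The evaporator receives (1−α)·1040 of feed at 0.606 solvent and removes 0.769 of that solvent:
0.769×0.606×(1−α)×1040 = 273
(1−α) = 273/484.65 = 0.5633;  α = 0.4367.

0.437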